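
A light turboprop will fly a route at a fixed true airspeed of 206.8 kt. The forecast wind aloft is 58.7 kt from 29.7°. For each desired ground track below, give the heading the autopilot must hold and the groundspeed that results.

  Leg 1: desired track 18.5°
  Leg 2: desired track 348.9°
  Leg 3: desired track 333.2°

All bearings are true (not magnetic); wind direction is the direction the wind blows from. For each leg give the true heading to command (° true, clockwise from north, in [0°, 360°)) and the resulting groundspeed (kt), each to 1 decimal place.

Leg 1: desired track 18.5°; wind correction +3.2° → command heading 21.7°, groundspeed 148.9 kt
Leg 2: desired track 348.9°; wind correction +10.7° → command heading 359.6°, groundspeed 158.8 kt
Leg 3: desired track 333.2°; wind correction +13.7° → command heading 346.9°, groundspeed 168.5 kt

Leg 1: heading=21.7°, groundspeed=148.9 kt
Leg 2: heading=359.6°, groundspeed=158.8 kt
Leg 3: heading=346.9°, groundspeed=168.5 kt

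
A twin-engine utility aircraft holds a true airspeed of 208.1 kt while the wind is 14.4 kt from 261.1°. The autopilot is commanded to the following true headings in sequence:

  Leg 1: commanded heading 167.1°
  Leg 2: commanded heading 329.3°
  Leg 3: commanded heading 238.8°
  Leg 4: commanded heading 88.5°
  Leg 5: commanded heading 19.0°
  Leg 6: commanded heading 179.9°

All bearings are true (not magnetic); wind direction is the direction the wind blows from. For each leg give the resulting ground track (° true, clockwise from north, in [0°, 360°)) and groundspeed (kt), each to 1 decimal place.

Leg 1: heading 167.1°; drift -3.9° → track 163.2°, groundspeed 209.6 kt
Leg 2: heading 329.3°; drift +3.8° → track 333.1°, groundspeed 203.2 kt
Leg 3: heading 238.8°; drift -1.6° → track 237.2°, groundspeed 194.9 kt
Leg 4: heading 88.5°; drift -0.5° → track 88.0°, groundspeed 222.4 kt
Leg 5: heading 19.0°; drift +3.4° → track 22.4°, groundspeed 215.2 kt
Leg 6: heading 179.9°; drift -4.0° → track 175.9°, groundspeed 206.4 kt

Leg 1: track=163.2°, groundspeed=209.6 kt
Leg 2: track=333.1°, groundspeed=203.2 kt
Leg 3: track=237.2°, groundspeed=194.9 kt
Leg 4: track=88.0°, groundspeed=222.4 kt
Leg 5: track=22.4°, groundspeed=215.2 kt
Leg 6: track=175.9°, groundspeed=206.4 kt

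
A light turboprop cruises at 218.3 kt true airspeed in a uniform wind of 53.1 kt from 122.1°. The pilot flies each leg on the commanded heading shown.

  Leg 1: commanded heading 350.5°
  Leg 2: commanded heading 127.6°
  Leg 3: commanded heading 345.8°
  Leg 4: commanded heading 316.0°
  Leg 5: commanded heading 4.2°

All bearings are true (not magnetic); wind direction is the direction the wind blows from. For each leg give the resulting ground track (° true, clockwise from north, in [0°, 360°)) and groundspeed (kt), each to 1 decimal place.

Leg 1: track=341.6°, groundspeed=256.6 kt
Leg 2: track=129.4°, groundspeed=165.5 kt
Leg 3: track=337.7°, groundspeed=259.3 kt
Leg 4: track=313.3°, groundspeed=270.1 kt
Leg 5: track=353.3°, groundspeed=247.6 kt

Leg 1: heading 350.5°; drift -8.9° → track 341.6°, groundspeed 256.6 kt
Leg 2: heading 127.6°; drift +1.8° → track 129.4°, groundspeed 165.5 kt
Leg 3: heading 345.8°; drift -8.1° → track 337.7°, groundspeed 259.3 kt
Leg 4: heading 316.0°; drift -2.7° → track 313.3°, groundspeed 270.1 kt
Leg 5: heading 4.2°; drift -10.9° → track 353.3°, groundspeed 247.6 kt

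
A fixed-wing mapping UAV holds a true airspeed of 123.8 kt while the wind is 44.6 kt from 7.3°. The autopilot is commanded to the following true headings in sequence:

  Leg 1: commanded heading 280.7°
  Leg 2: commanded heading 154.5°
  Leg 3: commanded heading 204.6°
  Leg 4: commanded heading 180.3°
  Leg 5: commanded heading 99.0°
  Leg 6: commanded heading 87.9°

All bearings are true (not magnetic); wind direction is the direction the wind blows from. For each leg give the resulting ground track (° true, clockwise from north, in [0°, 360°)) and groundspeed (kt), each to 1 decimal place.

Leg 1: heading 280.7°; drift -20.2° → track 260.5°, groundspeed 129.1 kt
Leg 2: heading 154.5°; drift +8.5° → track 163.0°, groundspeed 163.1 kt
Leg 3: heading 204.6°; drift -4.6° → track 200.0°, groundspeed 166.9 kt
Leg 4: heading 180.3°; drift +1.9° → track 182.2°, groundspeed 168.2 kt
Leg 5: heading 99.0°; drift +19.6° → track 118.6°, groundspeed 132.8 kt
Leg 6: heading 87.9°; drift +20.7° → track 108.6°, groundspeed 124.5 kt

Leg 1: track=260.5°, groundspeed=129.1 kt
Leg 2: track=163.0°, groundspeed=163.1 kt
Leg 3: track=200.0°, groundspeed=166.9 kt
Leg 4: track=182.2°, groundspeed=168.2 kt
Leg 5: track=118.6°, groundspeed=132.8 kt
Leg 6: track=108.6°, groundspeed=124.5 kt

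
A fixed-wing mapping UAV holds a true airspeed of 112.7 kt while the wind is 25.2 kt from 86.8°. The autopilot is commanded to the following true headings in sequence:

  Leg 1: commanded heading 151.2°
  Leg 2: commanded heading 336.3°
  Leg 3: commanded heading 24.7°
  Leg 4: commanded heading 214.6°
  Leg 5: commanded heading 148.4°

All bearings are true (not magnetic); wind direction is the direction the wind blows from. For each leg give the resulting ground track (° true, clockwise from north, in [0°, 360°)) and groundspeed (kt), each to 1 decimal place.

Leg 1: track=163.8°, groundspeed=104.3 kt
Leg 2: track=325.3°, groundspeed=123.8 kt
Leg 3: track=12.3°, groundspeed=103.3 kt
Leg 4: track=223.4°, groundspeed=129.7 kt
Leg 5: track=160.8°, groundspeed=103.1 kt

Leg 1: heading 151.2°; drift +12.6° → track 163.8°, groundspeed 104.3 kt
Leg 2: heading 336.3°; drift -11.0° → track 325.3°, groundspeed 123.8 kt
Leg 3: heading 24.7°; drift -12.4° → track 12.3°, groundspeed 103.3 kt
Leg 4: heading 214.6°; drift +8.8° → track 223.4°, groundspeed 129.7 kt
Leg 5: heading 148.4°; drift +12.4° → track 160.8°, groundspeed 103.1 kt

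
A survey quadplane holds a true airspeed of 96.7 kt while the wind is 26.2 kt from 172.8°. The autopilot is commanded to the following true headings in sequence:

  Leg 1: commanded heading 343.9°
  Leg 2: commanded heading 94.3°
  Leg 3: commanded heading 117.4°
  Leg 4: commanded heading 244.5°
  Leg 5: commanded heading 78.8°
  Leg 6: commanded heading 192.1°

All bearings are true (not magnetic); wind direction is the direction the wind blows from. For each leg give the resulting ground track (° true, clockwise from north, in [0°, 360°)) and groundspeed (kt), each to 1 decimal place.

Leg 1: heading 343.9°; drift +1.9° → track 345.8°, groundspeed 122.7 kt
Leg 2: heading 94.3°; drift -15.7° → track 78.6°, groundspeed 95.0 kt
Leg 3: heading 117.4°; drift -14.8° → track 102.6°, groundspeed 84.6 kt
Leg 4: heading 244.5°; drift +15.7° → track 260.2°, groundspeed 91.9 kt
Leg 5: heading 78.8°; drift -14.9° → track 63.9°, groundspeed 101.9 kt
Leg 6: heading 192.1°; drift +6.9° → track 199.0°, groundspeed 72.5 kt

Leg 1: track=345.8°, groundspeed=122.7 kt
Leg 2: track=78.6°, groundspeed=95.0 kt
Leg 3: track=102.6°, groundspeed=84.6 kt
Leg 4: track=260.2°, groundspeed=91.9 kt
Leg 5: track=63.9°, groundspeed=101.9 kt
Leg 6: track=199.0°, groundspeed=72.5 kt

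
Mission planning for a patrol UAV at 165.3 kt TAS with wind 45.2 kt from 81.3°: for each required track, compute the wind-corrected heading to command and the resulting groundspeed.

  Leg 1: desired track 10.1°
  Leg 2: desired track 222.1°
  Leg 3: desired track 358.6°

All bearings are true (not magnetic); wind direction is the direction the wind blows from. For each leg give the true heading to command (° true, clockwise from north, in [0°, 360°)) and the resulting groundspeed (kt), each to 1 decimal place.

Leg 1: desired track 10.1°; wind correction +15.0° → command heading 25.1°, groundspeed 145.1 kt
Leg 2: desired track 222.1°; wind correction -10.0° → command heading 212.1°, groundspeed 197.8 kt
Leg 3: desired track 358.6°; wind correction +15.7° → command heading 14.3°, groundspeed 153.4 kt

Leg 1: heading=25.1°, groundspeed=145.1 kt
Leg 2: heading=212.1°, groundspeed=197.8 kt
Leg 3: heading=14.3°, groundspeed=153.4 kt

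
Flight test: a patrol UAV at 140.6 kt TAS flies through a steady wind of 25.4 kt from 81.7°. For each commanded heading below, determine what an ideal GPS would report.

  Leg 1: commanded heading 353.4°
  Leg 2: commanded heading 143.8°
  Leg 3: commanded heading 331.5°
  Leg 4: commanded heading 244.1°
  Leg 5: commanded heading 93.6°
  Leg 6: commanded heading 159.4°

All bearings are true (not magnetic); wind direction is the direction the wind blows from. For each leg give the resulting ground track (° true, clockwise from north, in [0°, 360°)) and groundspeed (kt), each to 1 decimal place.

Leg 1: track=343.1°, groundspeed=142.1 kt
Leg 2: track=153.7°, groundspeed=130.7 kt
Leg 3: track=322.4°, groundspeed=151.3 kt
Leg 4: track=246.8°, groundspeed=165.0 kt
Leg 5: track=96.2°, groundspeed=115.9 kt
Leg 6: track=169.8°, groundspeed=137.4 kt

Leg 1: heading 353.4°; drift -10.3° → track 343.1°, groundspeed 142.1 kt
Leg 2: heading 143.8°; drift +9.9° → track 153.7°, groundspeed 130.7 kt
Leg 3: heading 331.5°; drift -9.1° → track 322.4°, groundspeed 151.3 kt
Leg 4: heading 244.1°; drift +2.7° → track 246.8°, groundspeed 165.0 kt
Leg 5: heading 93.6°; drift +2.6° → track 96.2°, groundspeed 115.9 kt
Leg 6: heading 159.4°; drift +10.4° → track 169.8°, groundspeed 137.4 kt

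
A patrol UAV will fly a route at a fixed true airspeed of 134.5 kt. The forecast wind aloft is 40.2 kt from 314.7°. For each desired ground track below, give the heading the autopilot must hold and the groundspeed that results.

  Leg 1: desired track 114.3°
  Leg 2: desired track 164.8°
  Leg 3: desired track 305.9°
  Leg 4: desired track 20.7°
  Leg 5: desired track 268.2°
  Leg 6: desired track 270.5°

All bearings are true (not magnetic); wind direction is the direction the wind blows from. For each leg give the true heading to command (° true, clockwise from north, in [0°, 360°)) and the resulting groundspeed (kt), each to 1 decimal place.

Leg 1: heading=108.3°, groundspeed=171.4 kt
Leg 2: heading=173.4°, groundspeed=167.8 kt
Leg 3: heading=308.5°, groundspeed=94.6 kt
Leg 4: heading=4.9°, groundspeed=113.0 kt
Leg 5: heading=280.7°, groundspeed=103.6 kt
Leg 6: heading=282.5°, groundspeed=102.7 kt

Leg 1: desired track 114.3°; wind correction -6.0° → command heading 108.3°, groundspeed 171.4 kt
Leg 2: desired track 164.8°; wind correction +8.6° → command heading 173.4°, groundspeed 167.8 kt
Leg 3: desired track 305.9°; wind correction +2.6° → command heading 308.5°, groundspeed 94.6 kt
Leg 4: desired track 20.7°; wind correction -15.8° → command heading 4.9°, groundspeed 113.0 kt
Leg 5: desired track 268.2°; wind correction +12.5° → command heading 280.7°, groundspeed 103.6 kt
Leg 6: desired track 270.5°; wind correction +12.0° → command heading 282.5°, groundspeed 102.7 kt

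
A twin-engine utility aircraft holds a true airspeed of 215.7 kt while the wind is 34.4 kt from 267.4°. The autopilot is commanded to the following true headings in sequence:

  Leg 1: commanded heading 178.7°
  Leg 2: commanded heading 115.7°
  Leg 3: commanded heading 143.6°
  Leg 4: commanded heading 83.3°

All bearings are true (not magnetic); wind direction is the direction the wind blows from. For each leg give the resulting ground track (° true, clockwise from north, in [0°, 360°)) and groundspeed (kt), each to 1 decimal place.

Leg 1: track=169.6°, groundspeed=217.7 kt
Leg 2: track=111.9°, groundspeed=246.5 kt
Leg 3: track=136.7°, groundspeed=236.6 kt
Leg 4: track=83.9°, groundspeed=250.0 kt

Leg 1: heading 178.7°; drift -9.1° → track 169.6°, groundspeed 217.7 kt
Leg 2: heading 115.7°; drift -3.8° → track 111.9°, groundspeed 246.5 kt
Leg 3: heading 143.6°; drift -6.9° → track 136.7°, groundspeed 236.6 kt
Leg 4: heading 83.3°; drift +0.6° → track 83.9°, groundspeed 250.0 kt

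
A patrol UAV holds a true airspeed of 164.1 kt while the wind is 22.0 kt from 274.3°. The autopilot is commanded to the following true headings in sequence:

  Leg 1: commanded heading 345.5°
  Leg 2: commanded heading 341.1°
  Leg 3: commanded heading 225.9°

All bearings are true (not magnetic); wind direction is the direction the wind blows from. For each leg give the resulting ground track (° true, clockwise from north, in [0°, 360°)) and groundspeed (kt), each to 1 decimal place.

Leg 1: heading 345.5°; drift +7.6° → track 353.1°, groundspeed 158.4 kt
Leg 2: heading 341.1°; drift +7.4° → track 348.5°, groundspeed 156.7 kt
Leg 3: heading 225.9°; drift -6.3° → track 219.6°, groundspeed 150.4 kt

Leg 1: track=353.1°, groundspeed=158.4 kt
Leg 2: track=348.5°, groundspeed=156.7 kt
Leg 3: track=219.6°, groundspeed=150.4 kt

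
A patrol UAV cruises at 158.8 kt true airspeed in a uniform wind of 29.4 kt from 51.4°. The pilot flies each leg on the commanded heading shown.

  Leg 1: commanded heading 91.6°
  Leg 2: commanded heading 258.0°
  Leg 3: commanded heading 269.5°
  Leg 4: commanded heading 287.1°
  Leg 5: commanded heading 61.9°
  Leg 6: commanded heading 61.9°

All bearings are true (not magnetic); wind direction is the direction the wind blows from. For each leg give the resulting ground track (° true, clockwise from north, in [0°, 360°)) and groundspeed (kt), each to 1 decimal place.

Leg 1: heading 91.6°; drift +7.9° → track 99.5°, groundspeed 137.7 kt
Leg 2: heading 258.0°; drift -4.1° → track 253.9°, groundspeed 185.6 kt
Leg 3: heading 269.5°; drift -5.7° → track 263.8°, groundspeed 182.8 kt
Leg 4: heading 287.1°; drift -7.9° → track 279.2°, groundspeed 177.0 kt
Leg 5: heading 61.9°; drift +2.4° → track 64.3°, groundspeed 130.0 kt
Leg 6: heading 61.9°; drift +2.4° → track 64.3°, groundspeed 130.0 kt

Leg 1: track=99.5°, groundspeed=137.7 kt
Leg 2: track=253.9°, groundspeed=185.6 kt
Leg 3: track=263.8°, groundspeed=182.8 kt
Leg 4: track=279.2°, groundspeed=177.0 kt
Leg 5: track=64.3°, groundspeed=130.0 kt
Leg 6: track=64.3°, groundspeed=130.0 kt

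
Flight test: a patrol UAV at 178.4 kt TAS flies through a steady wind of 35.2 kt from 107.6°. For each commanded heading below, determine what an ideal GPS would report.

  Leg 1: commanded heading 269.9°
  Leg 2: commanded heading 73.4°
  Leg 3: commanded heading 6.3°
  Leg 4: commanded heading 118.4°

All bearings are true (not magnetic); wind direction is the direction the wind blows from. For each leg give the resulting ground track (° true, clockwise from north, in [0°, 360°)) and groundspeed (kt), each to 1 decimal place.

Leg 1: heading 269.9°; drift +2.9° → track 272.8°, groundspeed 212.2 kt
Leg 2: heading 73.4°; drift -7.5° → track 65.9°, groundspeed 150.6 kt
Leg 3: heading 6.3°; drift -10.6° → track 355.7°, groundspeed 188.5 kt
Leg 4: heading 118.4°; drift +2.6° → track 121.0°, groundspeed 144.0 kt

Leg 1: track=272.8°, groundspeed=212.2 kt
Leg 2: track=65.9°, groundspeed=150.6 kt
Leg 3: track=355.7°, groundspeed=188.5 kt
Leg 4: track=121.0°, groundspeed=144.0 kt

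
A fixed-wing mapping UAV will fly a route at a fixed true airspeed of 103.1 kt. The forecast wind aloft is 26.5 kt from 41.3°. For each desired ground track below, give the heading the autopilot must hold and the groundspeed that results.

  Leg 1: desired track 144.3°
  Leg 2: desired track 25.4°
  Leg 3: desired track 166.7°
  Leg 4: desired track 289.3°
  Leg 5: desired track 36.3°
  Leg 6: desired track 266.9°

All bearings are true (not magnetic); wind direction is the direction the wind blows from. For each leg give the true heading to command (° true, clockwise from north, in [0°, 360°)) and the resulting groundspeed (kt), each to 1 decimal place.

Leg 1: heading=129.8°, groundspeed=105.8 kt
Leg 2: heading=29.4°, groundspeed=77.4 kt
Leg 3: heading=154.6°, groundspeed=116.2 kt
Leg 4: heading=303.1°, groundspeed=110.1 kt
Leg 5: heading=37.6°, groundspeed=76.7 kt
Leg 6: heading=277.5°, groundspeed=119.9 kt

Leg 1: desired track 144.3°; wind correction -14.5° → command heading 129.8°, groundspeed 105.8 kt
Leg 2: desired track 25.4°; wind correction +4.0° → command heading 29.4°, groundspeed 77.4 kt
Leg 3: desired track 166.7°; wind correction -12.1° → command heading 154.6°, groundspeed 116.2 kt
Leg 4: desired track 289.3°; wind correction +13.8° → command heading 303.1°, groundspeed 110.1 kt
Leg 5: desired track 36.3°; wind correction +1.3° → command heading 37.6°, groundspeed 76.7 kt
Leg 6: desired track 266.9°; wind correction +10.6° → command heading 277.5°, groundspeed 119.9 kt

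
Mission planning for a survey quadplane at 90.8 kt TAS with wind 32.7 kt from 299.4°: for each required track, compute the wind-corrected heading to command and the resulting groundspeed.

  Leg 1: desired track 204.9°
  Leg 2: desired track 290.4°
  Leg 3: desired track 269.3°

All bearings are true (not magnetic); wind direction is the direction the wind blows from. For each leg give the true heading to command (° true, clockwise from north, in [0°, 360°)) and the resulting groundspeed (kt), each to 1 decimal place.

Leg 1: desired track 204.9°; wind correction +21.0° → command heading 225.9°, groundspeed 87.3 kt
Leg 2: desired track 290.4°; wind correction +3.2° → command heading 293.6°, groundspeed 58.4 kt
Leg 3: desired track 269.3°; wind correction +10.4° → command heading 279.7°, groundspeed 61.0 kt

Leg 1: heading=225.9°, groundspeed=87.3 kt
Leg 2: heading=293.6°, groundspeed=58.4 kt
Leg 3: heading=279.7°, groundspeed=61.0 kt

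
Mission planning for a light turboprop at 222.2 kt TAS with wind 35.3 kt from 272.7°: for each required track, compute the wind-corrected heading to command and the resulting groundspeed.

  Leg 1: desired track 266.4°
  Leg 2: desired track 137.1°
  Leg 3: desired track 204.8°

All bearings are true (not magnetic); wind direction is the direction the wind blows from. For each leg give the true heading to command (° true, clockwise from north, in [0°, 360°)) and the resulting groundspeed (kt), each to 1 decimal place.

Leg 1: heading=267.4°, groundspeed=187.1 kt
Leg 2: heading=143.5°, groundspeed=246.0 kt
Leg 3: heading=213.3°, groundspeed=206.5 kt

Leg 1: desired track 266.4°; wind correction +1.0° → command heading 267.4°, groundspeed 187.1 kt
Leg 2: desired track 137.1°; wind correction +6.4° → command heading 143.5°, groundspeed 246.0 kt
Leg 3: desired track 204.8°; wind correction +8.5° → command heading 213.3°, groundspeed 206.5 kt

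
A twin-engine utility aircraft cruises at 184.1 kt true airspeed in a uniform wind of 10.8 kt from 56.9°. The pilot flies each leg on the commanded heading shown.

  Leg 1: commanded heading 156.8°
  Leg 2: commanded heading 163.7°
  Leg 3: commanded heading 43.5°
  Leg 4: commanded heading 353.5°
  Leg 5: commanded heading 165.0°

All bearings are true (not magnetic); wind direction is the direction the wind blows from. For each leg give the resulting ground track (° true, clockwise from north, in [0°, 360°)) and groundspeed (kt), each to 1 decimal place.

Leg 1: heading 156.8°; drift +3.3° → track 160.1°, groundspeed 186.3 kt
Leg 2: heading 163.7°; drift +3.2° → track 166.9°, groundspeed 187.5 kt
Leg 3: heading 43.5°; drift -0.8° → track 42.7°, groundspeed 173.6 kt
Leg 4: heading 353.5°; drift -3.1° → track 350.4°, groundspeed 179.5 kt
Leg 5: heading 165.0°; drift +3.1° → track 168.1°, groundspeed 187.7 kt

Leg 1: track=160.1°, groundspeed=186.3 kt
Leg 2: track=166.9°, groundspeed=187.5 kt
Leg 3: track=42.7°, groundspeed=173.6 kt
Leg 4: track=350.4°, groundspeed=179.5 kt
Leg 5: track=168.1°, groundspeed=187.7 kt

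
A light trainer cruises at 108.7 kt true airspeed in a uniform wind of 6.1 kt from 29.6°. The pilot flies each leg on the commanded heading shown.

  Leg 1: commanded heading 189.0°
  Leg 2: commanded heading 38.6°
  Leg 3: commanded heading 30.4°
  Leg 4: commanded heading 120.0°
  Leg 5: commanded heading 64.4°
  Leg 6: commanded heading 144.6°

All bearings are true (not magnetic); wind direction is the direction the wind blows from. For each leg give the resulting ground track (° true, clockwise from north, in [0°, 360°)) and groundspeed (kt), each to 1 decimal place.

Leg 1: heading 189.0°; drift +1.1° → track 190.1°, groundspeed 114.4 kt
Leg 2: heading 38.6°; drift +0.5° → track 39.1°, groundspeed 102.7 kt
Leg 3: heading 30.4°; drift +0.0° → track 30.4°, groundspeed 102.6 kt
Leg 4: heading 120.0°; drift +3.2° → track 123.2°, groundspeed 108.9 kt
Leg 5: heading 64.4°; drift +1.9° → track 66.3°, groundspeed 103.7 kt
Leg 6: heading 144.6°; drift +2.8° → track 147.4°, groundspeed 111.4 kt

Leg 1: track=190.1°, groundspeed=114.4 kt
Leg 2: track=39.1°, groundspeed=102.7 kt
Leg 3: track=30.4°, groundspeed=102.6 kt
Leg 4: track=123.2°, groundspeed=108.9 kt
Leg 5: track=66.3°, groundspeed=103.7 kt
Leg 6: track=147.4°, groundspeed=111.4 kt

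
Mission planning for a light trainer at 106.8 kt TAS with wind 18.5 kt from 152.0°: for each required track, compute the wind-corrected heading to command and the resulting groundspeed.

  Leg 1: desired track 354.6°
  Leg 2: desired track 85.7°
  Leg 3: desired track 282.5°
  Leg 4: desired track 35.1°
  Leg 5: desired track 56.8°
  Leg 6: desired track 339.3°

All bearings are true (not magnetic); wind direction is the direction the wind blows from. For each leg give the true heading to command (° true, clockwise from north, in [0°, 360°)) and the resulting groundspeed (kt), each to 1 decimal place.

Leg 1: heading=358.4°, groundspeed=123.6 kt
Leg 2: heading=94.8°, groundspeed=98.0 kt
Leg 3: heading=274.9°, groundspeed=117.9 kt
Leg 4: heading=44.0°, groundspeed=113.9 kt
Leg 5: heading=66.7°, groundspeed=106.9 kt
Leg 6: heading=340.6°, groundspeed=125.1 kt

Leg 1: desired track 354.6°; wind correction +3.8° → command heading 358.4°, groundspeed 123.6 kt
Leg 2: desired track 85.7°; wind correction +9.1° → command heading 94.8°, groundspeed 98.0 kt
Leg 3: desired track 282.5°; wind correction -7.6° → command heading 274.9°, groundspeed 117.9 kt
Leg 4: desired track 35.1°; wind correction +8.9° → command heading 44.0°, groundspeed 113.9 kt
Leg 5: desired track 56.8°; wind correction +9.9° → command heading 66.7°, groundspeed 106.9 kt
Leg 6: desired track 339.3°; wind correction +1.3° → command heading 340.6°, groundspeed 125.1 kt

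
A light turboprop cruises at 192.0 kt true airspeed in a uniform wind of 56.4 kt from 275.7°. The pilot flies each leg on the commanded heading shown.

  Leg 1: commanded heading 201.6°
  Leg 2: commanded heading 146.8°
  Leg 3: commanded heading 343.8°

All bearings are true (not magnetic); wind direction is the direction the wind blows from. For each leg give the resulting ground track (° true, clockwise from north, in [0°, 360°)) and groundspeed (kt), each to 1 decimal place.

Leg 1: heading 201.6°; drift -17.1° → track 184.5°, groundspeed 184.7 kt
Leg 2: heading 146.8°; drift -10.9° → track 135.9°, groundspeed 231.6 kt
Leg 3: heading 343.8°; drift +17.0° → track 0.8°, groundspeed 178.8 kt

Leg 1: track=184.5°, groundspeed=184.7 kt
Leg 2: track=135.9°, groundspeed=231.6 kt
Leg 3: track=0.8°, groundspeed=178.8 kt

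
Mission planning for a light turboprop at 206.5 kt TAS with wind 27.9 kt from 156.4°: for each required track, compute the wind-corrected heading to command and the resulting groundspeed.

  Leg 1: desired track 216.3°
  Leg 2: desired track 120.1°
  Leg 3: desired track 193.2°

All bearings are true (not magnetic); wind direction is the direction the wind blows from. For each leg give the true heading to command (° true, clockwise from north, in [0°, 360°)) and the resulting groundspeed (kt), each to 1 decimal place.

Leg 1: heading=209.6°, groundspeed=191.1 kt
Leg 2: heading=124.7°, groundspeed=183.4 kt
Leg 3: heading=188.6°, groundspeed=183.5 kt

Leg 1: desired track 216.3°; wind correction -6.7° → command heading 209.6°, groundspeed 191.1 kt
Leg 2: desired track 120.1°; wind correction +4.6° → command heading 124.7°, groundspeed 183.4 kt
Leg 3: desired track 193.2°; wind correction -4.6° → command heading 188.6°, groundspeed 183.5 kt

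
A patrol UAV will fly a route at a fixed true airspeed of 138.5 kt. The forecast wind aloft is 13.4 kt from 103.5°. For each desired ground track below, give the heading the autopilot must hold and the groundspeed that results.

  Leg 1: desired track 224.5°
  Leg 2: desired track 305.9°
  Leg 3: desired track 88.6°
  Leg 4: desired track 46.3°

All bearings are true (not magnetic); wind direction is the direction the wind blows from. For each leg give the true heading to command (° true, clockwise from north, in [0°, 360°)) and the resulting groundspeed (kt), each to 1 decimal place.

Leg 1: desired track 224.5°; wind correction -4.8° → command heading 219.7°, groundspeed 144.9 kt
Leg 2: desired track 305.9°; wind correction +2.1° → command heading 308.0°, groundspeed 150.8 kt
Leg 3: desired track 88.6°; wind correction +1.4° → command heading 90.0°, groundspeed 125.5 kt
Leg 4: desired track 46.3°; wind correction +4.7° → command heading 51.0°, groundspeed 130.8 kt

Leg 1: heading=219.7°, groundspeed=144.9 kt
Leg 2: heading=308.0°, groundspeed=150.8 kt
Leg 3: heading=90.0°, groundspeed=125.5 kt
Leg 4: heading=51.0°, groundspeed=130.8 kt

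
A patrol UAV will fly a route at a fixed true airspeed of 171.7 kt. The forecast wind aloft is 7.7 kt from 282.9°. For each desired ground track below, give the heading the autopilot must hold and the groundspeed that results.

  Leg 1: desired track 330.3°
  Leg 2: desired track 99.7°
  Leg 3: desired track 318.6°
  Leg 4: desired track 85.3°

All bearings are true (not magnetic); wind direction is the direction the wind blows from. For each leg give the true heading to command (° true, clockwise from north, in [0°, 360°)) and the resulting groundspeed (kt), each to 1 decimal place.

Leg 1: desired track 330.3°; wind correction -1.9° → command heading 328.4°, groundspeed 166.4 kt
Leg 2: desired track 99.7°; wind correction -0.1° → command heading 99.6°, groundspeed 179.4 kt
Leg 3: desired track 318.6°; wind correction -1.5° → command heading 317.1°, groundspeed 165.4 kt
Leg 4: desired track 85.3°; wind correction -0.8° → command heading 84.5°, groundspeed 179.0 kt

Leg 1: heading=328.4°, groundspeed=166.4 kt
Leg 2: heading=99.6°, groundspeed=179.4 kt
Leg 3: heading=317.1°, groundspeed=165.4 kt
Leg 4: heading=84.5°, groundspeed=179.0 kt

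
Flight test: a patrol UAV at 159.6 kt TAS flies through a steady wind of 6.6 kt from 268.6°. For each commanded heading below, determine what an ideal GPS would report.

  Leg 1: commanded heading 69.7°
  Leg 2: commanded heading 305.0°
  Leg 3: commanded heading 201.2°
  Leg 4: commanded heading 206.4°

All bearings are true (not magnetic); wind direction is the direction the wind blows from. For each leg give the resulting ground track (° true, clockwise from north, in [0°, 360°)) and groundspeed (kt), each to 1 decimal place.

Leg 1: track=70.4°, groundspeed=165.9 kt
Leg 2: track=306.5°, groundspeed=154.3 kt
Leg 3: track=199.0°, groundspeed=157.2 kt
Leg 4: track=204.3°, groundspeed=156.6 kt

Leg 1: heading 69.7°; drift +0.7° → track 70.4°, groundspeed 165.9 kt
Leg 2: heading 305.0°; drift +1.5° → track 306.5°, groundspeed 154.3 kt
Leg 3: heading 201.2°; drift -2.2° → track 199.0°, groundspeed 157.2 kt
Leg 4: heading 206.4°; drift -2.1° → track 204.3°, groundspeed 156.6 kt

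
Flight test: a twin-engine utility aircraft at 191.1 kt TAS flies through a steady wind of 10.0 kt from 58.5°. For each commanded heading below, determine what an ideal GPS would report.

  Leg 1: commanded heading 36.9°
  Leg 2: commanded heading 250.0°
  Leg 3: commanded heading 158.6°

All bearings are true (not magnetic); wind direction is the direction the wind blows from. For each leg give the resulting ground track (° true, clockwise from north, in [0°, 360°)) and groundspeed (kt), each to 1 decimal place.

Leg 1: track=35.7°, groundspeed=181.8 kt
Leg 2: track=249.4°, groundspeed=200.9 kt
Leg 3: track=161.5°, groundspeed=193.1 kt

Leg 1: heading 36.9°; drift -1.2° → track 35.7°, groundspeed 181.8 kt
Leg 2: heading 250.0°; drift -0.6° → track 249.4°, groundspeed 200.9 kt
Leg 3: heading 158.6°; drift +2.9° → track 161.5°, groundspeed 193.1 kt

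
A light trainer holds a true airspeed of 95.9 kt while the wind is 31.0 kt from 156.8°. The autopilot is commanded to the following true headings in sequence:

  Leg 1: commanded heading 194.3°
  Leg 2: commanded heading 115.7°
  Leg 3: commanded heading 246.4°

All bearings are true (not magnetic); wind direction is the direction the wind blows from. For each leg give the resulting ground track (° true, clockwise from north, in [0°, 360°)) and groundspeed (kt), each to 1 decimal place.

Leg 1: heading 194.3°; drift +14.8° → track 209.1°, groundspeed 73.8 kt
Leg 2: heading 115.7°; drift -15.7° → track 100.0°, groundspeed 75.3 kt
Leg 3: heading 246.4°; drift +18.0° → track 264.4°, groundspeed 100.6 kt

Leg 1: track=209.1°, groundspeed=73.8 kt
Leg 2: track=100.0°, groundspeed=75.3 kt
Leg 3: track=264.4°, groundspeed=100.6 kt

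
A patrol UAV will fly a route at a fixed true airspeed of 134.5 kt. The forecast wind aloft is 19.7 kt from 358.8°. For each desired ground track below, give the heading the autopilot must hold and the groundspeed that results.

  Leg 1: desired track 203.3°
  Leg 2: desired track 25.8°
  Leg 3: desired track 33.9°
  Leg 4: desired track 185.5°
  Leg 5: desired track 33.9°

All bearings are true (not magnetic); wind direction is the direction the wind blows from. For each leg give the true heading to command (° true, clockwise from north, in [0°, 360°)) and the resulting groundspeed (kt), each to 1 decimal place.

Leg 1: desired track 203.3°; wind correction +3.5° → command heading 206.8°, groundspeed 152.2 kt
Leg 2: desired track 25.8°; wind correction -3.8° → command heading 22.0°, groundspeed 116.6 kt
Leg 3: desired track 33.9°; wind correction -4.8° → command heading 29.1°, groundspeed 117.9 kt
Leg 4: desired track 185.5°; wind correction +1.0° → command heading 186.5°, groundspeed 154.0 kt
Leg 5: desired track 33.9°; wind correction -4.8° → command heading 29.1°, groundspeed 117.9 kt

Leg 1: heading=206.8°, groundspeed=152.2 kt
Leg 2: heading=22.0°, groundspeed=116.6 kt
Leg 3: heading=29.1°, groundspeed=117.9 kt
Leg 4: heading=186.5°, groundspeed=154.0 kt
Leg 5: heading=29.1°, groundspeed=117.9 kt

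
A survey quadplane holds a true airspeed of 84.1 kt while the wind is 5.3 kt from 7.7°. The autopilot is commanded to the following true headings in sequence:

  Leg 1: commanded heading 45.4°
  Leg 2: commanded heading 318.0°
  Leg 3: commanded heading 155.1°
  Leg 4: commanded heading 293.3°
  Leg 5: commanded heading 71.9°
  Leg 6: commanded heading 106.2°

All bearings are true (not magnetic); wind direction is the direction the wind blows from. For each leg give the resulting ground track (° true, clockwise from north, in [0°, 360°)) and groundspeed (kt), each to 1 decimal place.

Leg 1: heading 45.4°; drift +2.3° → track 47.7°, groundspeed 80.0 kt
Leg 2: heading 318.0°; drift -2.9° → track 315.1°, groundspeed 80.8 kt
Leg 3: heading 155.1°; drift +1.8° → track 156.9°, groundspeed 88.6 kt
Leg 4: heading 293.3°; drift -3.5° → track 289.8°, groundspeed 82.8 kt
Leg 5: heading 71.9°; drift +3.3° → track 75.2°, groundspeed 81.9 kt
Leg 6: heading 106.2°; drift +3.5° → track 109.7°, groundspeed 85.0 kt

Leg 1: track=47.7°, groundspeed=80.0 kt
Leg 2: track=315.1°, groundspeed=80.8 kt
Leg 3: track=156.9°, groundspeed=88.6 kt
Leg 4: track=289.8°, groundspeed=82.8 kt
Leg 5: track=75.2°, groundspeed=81.9 kt
Leg 6: track=109.7°, groundspeed=85.0 kt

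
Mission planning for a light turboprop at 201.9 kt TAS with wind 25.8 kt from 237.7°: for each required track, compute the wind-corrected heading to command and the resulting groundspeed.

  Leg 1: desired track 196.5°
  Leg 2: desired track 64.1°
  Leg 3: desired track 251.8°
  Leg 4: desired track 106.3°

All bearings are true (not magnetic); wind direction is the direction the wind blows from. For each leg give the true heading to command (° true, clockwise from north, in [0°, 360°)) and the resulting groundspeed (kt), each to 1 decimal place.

Leg 1: desired track 196.5°; wind correction +4.8° → command heading 201.3°, groundspeed 181.8 kt
Leg 2: desired track 64.1°; wind correction +0.8° → command heading 64.9°, groundspeed 227.5 kt
Leg 3: desired track 251.8°; wind correction -1.8° → command heading 250.0°, groundspeed 176.8 kt
Leg 4: desired track 106.3°; wind correction +5.5° → command heading 111.8°, groundspeed 218.0 kt

Leg 1: heading=201.3°, groundspeed=181.8 kt
Leg 2: heading=64.9°, groundspeed=227.5 kt
Leg 3: heading=250.0°, groundspeed=176.8 kt
Leg 4: heading=111.8°, groundspeed=218.0 kt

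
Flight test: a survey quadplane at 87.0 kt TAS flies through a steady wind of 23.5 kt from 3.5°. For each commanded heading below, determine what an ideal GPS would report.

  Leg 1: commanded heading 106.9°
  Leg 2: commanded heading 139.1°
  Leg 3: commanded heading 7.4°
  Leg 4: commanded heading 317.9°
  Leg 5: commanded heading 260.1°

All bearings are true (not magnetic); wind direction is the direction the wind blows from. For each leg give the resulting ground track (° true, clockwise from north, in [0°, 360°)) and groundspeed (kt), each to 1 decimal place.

Leg 1: track=120.8°, groundspeed=95.2 kt
Leg 2: track=148.1°, groundspeed=105.1 kt
Leg 3: track=8.8°, groundspeed=63.6 kt
Leg 4: track=304.5°, groundspeed=72.5 kt
Leg 5: track=246.2°, groundspeed=95.2 kt

Leg 1: heading 106.9°; drift +13.9° → track 120.8°, groundspeed 95.2 kt
Leg 2: heading 139.1°; drift +9.0° → track 148.1°, groundspeed 105.1 kt
Leg 3: heading 7.4°; drift +1.4° → track 8.8°, groundspeed 63.6 kt
Leg 4: heading 317.9°; drift -13.4° → track 304.5°, groundspeed 72.5 kt
Leg 5: heading 260.1°; drift -13.9° → track 246.2°, groundspeed 95.2 kt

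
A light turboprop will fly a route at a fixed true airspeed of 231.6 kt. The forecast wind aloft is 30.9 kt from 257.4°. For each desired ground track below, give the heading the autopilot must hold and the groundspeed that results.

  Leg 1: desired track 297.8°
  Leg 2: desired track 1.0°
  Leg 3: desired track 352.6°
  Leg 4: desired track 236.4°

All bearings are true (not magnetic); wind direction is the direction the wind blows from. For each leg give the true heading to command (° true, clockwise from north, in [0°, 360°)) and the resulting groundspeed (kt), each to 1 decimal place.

Leg 1: desired track 297.8°; wind correction -5.0° → command heading 292.8°, groundspeed 207.2 kt
Leg 2: desired track 1.0°; wind correction -7.5° → command heading 353.5°, groundspeed 236.9 kt
Leg 3: desired track 352.6°; wind correction -7.6° → command heading 345.0°, groundspeed 232.3 kt
Leg 4: desired track 236.4°; wind correction +2.7° → command heading 239.1°, groundspeed 202.5 kt

Leg 1: heading=292.8°, groundspeed=207.2 kt
Leg 2: heading=353.5°, groundspeed=236.9 kt
Leg 3: heading=345.0°, groundspeed=232.3 kt
Leg 4: heading=239.1°, groundspeed=202.5 kt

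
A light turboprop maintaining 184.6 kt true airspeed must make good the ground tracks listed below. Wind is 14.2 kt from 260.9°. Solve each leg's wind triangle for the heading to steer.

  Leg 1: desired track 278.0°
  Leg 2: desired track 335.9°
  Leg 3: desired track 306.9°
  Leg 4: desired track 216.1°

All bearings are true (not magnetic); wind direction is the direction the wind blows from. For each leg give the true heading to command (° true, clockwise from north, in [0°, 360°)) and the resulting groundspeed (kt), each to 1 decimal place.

Leg 1: heading=276.7°, groundspeed=171.0 kt
Leg 2: heading=331.6°, groundspeed=180.4 kt
Leg 3: heading=303.7°, groundspeed=174.5 kt
Leg 4: heading=219.2°, groundspeed=174.3 kt

Leg 1: desired track 278.0°; wind correction -1.3° → command heading 276.7°, groundspeed 171.0 kt
Leg 2: desired track 335.9°; wind correction -4.3° → command heading 331.6°, groundspeed 180.4 kt
Leg 3: desired track 306.9°; wind correction -3.2° → command heading 303.7°, groundspeed 174.5 kt
Leg 4: desired track 216.1°; wind correction +3.1° → command heading 219.2°, groundspeed 174.3 kt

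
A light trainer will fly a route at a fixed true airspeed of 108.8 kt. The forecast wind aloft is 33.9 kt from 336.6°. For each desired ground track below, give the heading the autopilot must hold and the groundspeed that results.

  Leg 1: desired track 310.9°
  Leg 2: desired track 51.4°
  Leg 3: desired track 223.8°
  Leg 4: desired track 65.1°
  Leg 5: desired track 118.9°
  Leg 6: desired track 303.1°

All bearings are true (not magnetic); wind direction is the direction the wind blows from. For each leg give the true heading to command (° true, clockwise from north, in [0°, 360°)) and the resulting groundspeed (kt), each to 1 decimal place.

Leg 1: heading=318.7°, groundspeed=77.3 kt
Leg 2: heading=33.9°, groundspeed=94.9 kt
Leg 3: heading=240.5°, groundspeed=117.4 kt
Leg 4: heading=47.0°, groundspeed=102.5 kt
Leg 5: heading=107.9°, groundspeed=133.6 kt
Leg 6: heading=313.0°, groundspeed=78.9 kt

Leg 1: desired track 310.9°; wind correction +7.8° → command heading 318.7°, groundspeed 77.3 kt
Leg 2: desired track 51.4°; wind correction -17.5° → command heading 33.9°, groundspeed 94.9 kt
Leg 3: desired track 223.8°; wind correction +16.7° → command heading 240.5°, groundspeed 117.4 kt
Leg 4: desired track 65.1°; wind correction -18.1° → command heading 47.0°, groundspeed 102.5 kt
Leg 5: desired track 118.9°; wind correction -11.0° → command heading 107.9°, groundspeed 133.6 kt
Leg 6: desired track 303.1°; wind correction +9.9° → command heading 313.0°, groundspeed 78.9 kt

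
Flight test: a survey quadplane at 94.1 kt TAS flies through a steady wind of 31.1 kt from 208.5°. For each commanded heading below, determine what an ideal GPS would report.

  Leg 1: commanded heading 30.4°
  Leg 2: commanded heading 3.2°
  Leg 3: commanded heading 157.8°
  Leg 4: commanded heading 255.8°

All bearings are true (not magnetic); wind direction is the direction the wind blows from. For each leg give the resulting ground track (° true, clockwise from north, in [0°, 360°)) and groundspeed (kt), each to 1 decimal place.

Leg 1: track=29.9°, groundspeed=125.2 kt
Leg 2: track=9.4°, groundspeed=122.9 kt
Leg 3: track=139.9°, groundspeed=78.2 kt
Leg 4: track=273.2°, groundspeed=76.5 kt

Leg 1: heading 30.4°; drift -0.5° → track 29.9°, groundspeed 125.2 kt
Leg 2: heading 3.2°; drift +6.2° → track 9.4°, groundspeed 122.9 kt
Leg 3: heading 157.8°; drift -17.9° → track 139.9°, groundspeed 78.2 kt
Leg 4: heading 255.8°; drift +17.4° → track 273.2°, groundspeed 76.5 kt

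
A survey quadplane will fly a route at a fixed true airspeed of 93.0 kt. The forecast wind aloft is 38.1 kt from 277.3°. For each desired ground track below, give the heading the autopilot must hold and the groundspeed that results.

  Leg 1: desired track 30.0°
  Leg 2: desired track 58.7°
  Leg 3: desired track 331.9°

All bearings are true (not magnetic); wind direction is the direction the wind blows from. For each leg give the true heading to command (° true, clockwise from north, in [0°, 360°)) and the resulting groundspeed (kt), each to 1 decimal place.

Leg 1: heading=7.8°, groundspeed=100.8 kt
Leg 2: heading=43.9°, groundspeed=119.7 kt
Leg 3: heading=312.4°, groundspeed=65.6 kt

Leg 1: desired track 30.0°; wind correction -22.2° → command heading 7.8°, groundspeed 100.8 kt
Leg 2: desired track 58.7°; wind correction -14.8° → command heading 43.9°, groundspeed 119.7 kt
Leg 3: desired track 331.9°; wind correction -19.5° → command heading 312.4°, groundspeed 65.6 kt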